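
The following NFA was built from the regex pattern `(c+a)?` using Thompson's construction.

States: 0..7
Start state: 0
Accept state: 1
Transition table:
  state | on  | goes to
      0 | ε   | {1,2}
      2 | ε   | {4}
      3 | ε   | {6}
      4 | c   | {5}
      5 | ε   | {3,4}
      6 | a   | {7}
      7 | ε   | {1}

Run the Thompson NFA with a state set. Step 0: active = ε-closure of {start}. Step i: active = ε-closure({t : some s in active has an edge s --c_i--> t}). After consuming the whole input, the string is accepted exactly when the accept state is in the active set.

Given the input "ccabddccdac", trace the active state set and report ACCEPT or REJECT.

start: ε-closure({0}) = {0,1,2,4}
'c' @ 1: {3,4,5,6}
'c' @ 2: {3,4,5,6}
'a' @ 3: {1,7}  [accepting]
'b' @ 4: {}  — state set empty
rest 'ddccdac' ignored (set empty)
end set {} — state 1 not in

Answer: REJECT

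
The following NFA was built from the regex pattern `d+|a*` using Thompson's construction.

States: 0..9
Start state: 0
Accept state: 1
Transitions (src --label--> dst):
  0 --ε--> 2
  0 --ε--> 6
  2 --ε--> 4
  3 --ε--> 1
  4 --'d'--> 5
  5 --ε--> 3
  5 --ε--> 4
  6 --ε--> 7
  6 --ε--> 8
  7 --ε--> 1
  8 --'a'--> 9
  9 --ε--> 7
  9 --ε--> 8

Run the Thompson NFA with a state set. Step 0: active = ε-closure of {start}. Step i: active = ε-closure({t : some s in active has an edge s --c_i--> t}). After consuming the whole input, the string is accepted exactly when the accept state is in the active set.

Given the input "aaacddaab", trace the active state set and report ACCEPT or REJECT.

initial (ε-close {0}): {0,1,2,4,6,7,8}
'a' @ 1: {1,7,8,9}  (accept∈set)
'a' @ 2: {1,7,8,9}  (accept∈set)
'a' @ 3: {1,7,8,9}  (accept∈set)
'c' @ 4: {}  — state set empty
rest 'ddaab' ignored (set empty)
after full input: {}  (accept=1 not in)

Answer: REJECT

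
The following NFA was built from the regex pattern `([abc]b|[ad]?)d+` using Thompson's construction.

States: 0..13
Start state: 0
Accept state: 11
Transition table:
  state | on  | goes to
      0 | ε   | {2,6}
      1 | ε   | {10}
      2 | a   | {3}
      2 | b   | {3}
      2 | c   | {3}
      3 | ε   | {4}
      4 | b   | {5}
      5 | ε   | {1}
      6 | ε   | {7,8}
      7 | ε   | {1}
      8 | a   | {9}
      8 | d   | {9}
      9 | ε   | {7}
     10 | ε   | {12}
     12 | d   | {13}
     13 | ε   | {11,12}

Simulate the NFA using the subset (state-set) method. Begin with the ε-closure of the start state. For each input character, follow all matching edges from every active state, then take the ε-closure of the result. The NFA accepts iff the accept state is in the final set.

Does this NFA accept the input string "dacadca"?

Answer: REJECT

Trace:
initial (ε-close {0}): {0,1,2,6,7,8,10,12}
'd' @ 1: {1,7,9,10,11,12,13}  [accepting]
'a' @ 2: {}  — state set empty
rest 'cadca' ignored (set empty)
final: {}; accept 11 not in set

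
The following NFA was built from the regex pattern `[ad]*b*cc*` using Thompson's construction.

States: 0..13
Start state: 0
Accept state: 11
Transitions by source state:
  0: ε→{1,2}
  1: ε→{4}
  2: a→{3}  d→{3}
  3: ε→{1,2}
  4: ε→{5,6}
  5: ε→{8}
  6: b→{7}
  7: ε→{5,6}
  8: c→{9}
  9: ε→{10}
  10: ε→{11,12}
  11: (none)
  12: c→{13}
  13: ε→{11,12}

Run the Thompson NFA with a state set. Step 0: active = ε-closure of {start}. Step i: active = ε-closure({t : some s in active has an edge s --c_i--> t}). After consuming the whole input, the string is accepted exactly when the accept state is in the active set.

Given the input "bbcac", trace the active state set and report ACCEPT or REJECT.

start: ε-closure({0}) = {0,1,2,4,5,6,8}
'b' @ 1: {5,6,7,8}
'b' @ 2: {5,6,7,8}
'c' @ 3: {9,10,11,12}  (accept∈set)
'a' @ 4: {}  — no active states
rest 'c' ignored (set empty)
final: {}; accept 11 not in set

Answer: REJECT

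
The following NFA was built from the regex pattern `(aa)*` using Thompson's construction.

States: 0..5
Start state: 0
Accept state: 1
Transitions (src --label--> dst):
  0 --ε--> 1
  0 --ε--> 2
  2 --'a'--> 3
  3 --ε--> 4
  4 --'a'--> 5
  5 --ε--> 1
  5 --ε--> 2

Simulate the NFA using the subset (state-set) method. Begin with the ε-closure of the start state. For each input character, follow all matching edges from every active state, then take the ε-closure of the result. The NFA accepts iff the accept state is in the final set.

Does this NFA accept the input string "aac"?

S₀ = ε-closure({0}) = {0,1,2}
'a' @ 1: {3,4}
'a' @ 2: {1,2,5}  ✓accept
'c' @ 3: {}  — no active states
after full input: {}  (accept=1 not in)

Answer: REJECT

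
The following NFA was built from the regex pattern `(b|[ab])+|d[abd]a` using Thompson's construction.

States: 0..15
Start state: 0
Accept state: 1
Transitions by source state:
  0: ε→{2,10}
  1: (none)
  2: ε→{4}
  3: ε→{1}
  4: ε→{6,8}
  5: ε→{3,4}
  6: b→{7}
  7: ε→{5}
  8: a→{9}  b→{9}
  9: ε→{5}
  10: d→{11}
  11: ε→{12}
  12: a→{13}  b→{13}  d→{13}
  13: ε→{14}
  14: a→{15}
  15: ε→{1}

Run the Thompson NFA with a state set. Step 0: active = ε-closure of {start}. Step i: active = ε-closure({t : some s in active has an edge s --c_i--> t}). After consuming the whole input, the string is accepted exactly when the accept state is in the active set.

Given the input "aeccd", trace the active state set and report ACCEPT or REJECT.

Answer: REJECT

Derivation:
initial (ε-close {0}): {0,2,4,6,8,10}
'a' @ 1: {1,3,4,5,6,8,9}  (accept∈set)
'e' @ 2: {}  — state set empty
rest 'ccd' ignored (set empty)
final: {}; accept 1 not in set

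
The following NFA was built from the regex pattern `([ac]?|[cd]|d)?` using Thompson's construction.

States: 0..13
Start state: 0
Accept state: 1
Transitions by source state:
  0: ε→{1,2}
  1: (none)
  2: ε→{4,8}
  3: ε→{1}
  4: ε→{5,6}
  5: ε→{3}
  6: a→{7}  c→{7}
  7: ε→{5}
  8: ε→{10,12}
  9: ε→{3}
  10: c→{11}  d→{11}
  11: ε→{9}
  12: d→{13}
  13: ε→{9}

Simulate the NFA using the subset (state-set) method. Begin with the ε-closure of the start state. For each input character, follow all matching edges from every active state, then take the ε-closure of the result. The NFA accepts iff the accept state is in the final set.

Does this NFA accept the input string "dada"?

Answer: REJECT

Trace:
initial (ε-close {0}): {0,1,2,3,4,5,6,8,10,12}
'd' @ 1: {1,3,9,11,13}  ✓accept
'a' @ 2: {}  — dead — no transitions
rest 'da' ignored (set empty)
after full input: {}  (accept=1 not in)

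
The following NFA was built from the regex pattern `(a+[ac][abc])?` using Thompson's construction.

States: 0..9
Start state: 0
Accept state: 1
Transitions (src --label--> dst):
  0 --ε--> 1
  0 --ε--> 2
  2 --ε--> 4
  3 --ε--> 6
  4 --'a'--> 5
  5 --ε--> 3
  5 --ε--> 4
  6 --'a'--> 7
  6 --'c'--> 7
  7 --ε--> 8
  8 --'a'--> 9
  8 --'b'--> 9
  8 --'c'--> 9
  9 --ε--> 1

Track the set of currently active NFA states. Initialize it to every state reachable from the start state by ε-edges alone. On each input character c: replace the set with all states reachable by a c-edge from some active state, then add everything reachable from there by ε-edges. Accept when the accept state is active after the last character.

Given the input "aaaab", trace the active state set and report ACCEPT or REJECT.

initial (ε-close {0}): {0,1,2,4}
'a' @ 1: {3,4,5,6}
'a' @ 2: {3,4,5,6,7,8}
'a' @ 3: {1,3,4,5,6,7,8,9}  ✓accept
'a' @ 4: {1,3,4,5,6,7,8,9}  ✓accept
'b' @ 5: {1,9}  ✓accept
after full input: {1,9}  (accept=1 in)

Answer: ACCEPT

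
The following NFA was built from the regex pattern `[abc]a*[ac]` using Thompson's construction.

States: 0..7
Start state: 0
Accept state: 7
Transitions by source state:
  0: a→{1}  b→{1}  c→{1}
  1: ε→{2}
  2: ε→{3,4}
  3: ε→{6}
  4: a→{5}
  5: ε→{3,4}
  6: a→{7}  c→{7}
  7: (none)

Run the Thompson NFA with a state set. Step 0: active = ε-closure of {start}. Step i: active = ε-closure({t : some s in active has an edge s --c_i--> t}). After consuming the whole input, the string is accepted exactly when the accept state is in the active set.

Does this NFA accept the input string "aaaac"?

S₀ = ε-closure({0}) = {0}
'a' @ 1: {1,2,3,4,6}
'a' @ 2: {3,4,5,6,7}  (accept∈set)
'a' @ 3: {3,4,5,6,7}  (accept∈set)
'a' @ 4: {3,4,5,6,7}  (accept∈set)
'c' @ 5: {7}  (accept∈set)
end set {7} — state 7 in

Answer: ACCEPT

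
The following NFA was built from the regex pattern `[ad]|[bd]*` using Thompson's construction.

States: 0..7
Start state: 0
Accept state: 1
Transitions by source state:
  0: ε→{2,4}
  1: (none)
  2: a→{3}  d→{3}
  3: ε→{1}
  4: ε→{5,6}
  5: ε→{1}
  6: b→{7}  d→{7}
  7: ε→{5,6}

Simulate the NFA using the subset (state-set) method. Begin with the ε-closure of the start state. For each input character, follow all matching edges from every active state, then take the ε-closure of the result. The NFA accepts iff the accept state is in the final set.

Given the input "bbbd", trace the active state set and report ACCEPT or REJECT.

initial (ε-close {0}): {0,1,2,4,5,6}
'b' @ 1: {1,5,6,7}  ✓accept
'b' @ 2: {1,5,6,7}  ✓accept
'b' @ 3: {1,5,6,7}  ✓accept
'd' @ 4: {1,5,6,7}  ✓accept
final: {1,5,6,7}; accept 1 in set

Answer: ACCEPT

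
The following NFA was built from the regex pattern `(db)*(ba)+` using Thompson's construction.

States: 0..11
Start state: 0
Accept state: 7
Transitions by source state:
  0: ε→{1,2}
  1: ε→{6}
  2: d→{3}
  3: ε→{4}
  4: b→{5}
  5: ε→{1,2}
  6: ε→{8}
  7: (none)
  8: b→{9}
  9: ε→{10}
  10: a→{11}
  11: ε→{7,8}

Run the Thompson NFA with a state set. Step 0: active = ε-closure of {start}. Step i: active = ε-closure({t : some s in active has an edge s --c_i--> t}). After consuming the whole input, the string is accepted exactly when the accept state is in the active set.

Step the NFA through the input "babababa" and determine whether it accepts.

Answer: ACCEPT

Steps:
start: ε-closure({0}) = {0,1,2,6,8}
'b' @ 1: {9,10}
'a' @ 2: {7,8,11}  ✓accept
'b' @ 3: {9,10}
'a' @ 4: {7,8,11}  ✓accept
'b' @ 5: {9,10}
'a' @ 6: {7,8,11}  ✓accept
'b' @ 7: {9,10}
'a' @ 8: {7,8,11}  ✓accept
final: {7,8,11}; accept 7 in set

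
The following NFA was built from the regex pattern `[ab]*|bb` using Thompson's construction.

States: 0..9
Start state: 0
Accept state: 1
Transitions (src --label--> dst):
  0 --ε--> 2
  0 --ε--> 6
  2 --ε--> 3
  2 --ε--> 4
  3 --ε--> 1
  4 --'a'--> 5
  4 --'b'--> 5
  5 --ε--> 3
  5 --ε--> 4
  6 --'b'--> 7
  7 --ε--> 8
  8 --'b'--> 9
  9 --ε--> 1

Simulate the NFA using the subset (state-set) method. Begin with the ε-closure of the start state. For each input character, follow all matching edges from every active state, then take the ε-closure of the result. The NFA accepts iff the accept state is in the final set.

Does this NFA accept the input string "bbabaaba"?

Answer: ACCEPT

Derivation:
initial (ε-close {0}): {0,1,2,3,4,6}
'b' @ 1: {1,3,4,5,7,8}  ✓accept
'b' @ 2: {1,3,4,5,9}  ✓accept
'a' @ 3: {1,3,4,5}  ✓accept
'b' @ 4: {1,3,4,5}  ✓accept
'a' @ 5: {1,3,4,5}  ✓accept
'a' @ 6: {1,3,4,5}  ✓accept
'b' @ 7: {1,3,4,5}  ✓accept
'a' @ 8: {1,3,4,5}  ✓accept
after full input: {1,3,4,5}  (accept=1 in)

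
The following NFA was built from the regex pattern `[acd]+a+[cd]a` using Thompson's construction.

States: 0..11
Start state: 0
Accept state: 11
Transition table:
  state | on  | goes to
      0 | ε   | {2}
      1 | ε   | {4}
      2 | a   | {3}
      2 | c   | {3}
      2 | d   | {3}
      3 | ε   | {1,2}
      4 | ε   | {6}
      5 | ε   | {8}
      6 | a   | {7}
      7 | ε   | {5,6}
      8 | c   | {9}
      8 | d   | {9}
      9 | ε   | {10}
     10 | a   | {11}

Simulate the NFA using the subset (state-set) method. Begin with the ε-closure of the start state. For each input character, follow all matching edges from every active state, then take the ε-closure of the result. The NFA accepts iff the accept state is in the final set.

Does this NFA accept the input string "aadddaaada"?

Answer: ACCEPT

Trace:
start: ε-closure({0}) = {0,2}
'a' @ 1: {1,2,3,4,6}
'a' @ 2: {1,2,3,4,5,6,7,8}
'd' @ 3: {1,2,3,4,6,9,10}
'd' @ 4: {1,2,3,4,6}
'd' @ 5: {1,2,3,4,6}
'a' @ 6: {1,2,3,4,5,6,7,8}
'a' @ 7: {1,2,3,4,5,6,7,8}
'a' @ 8: {1,2,3,4,5,6,7,8}
'd' @ 9: {1,2,3,4,6,9,10}
'a' @ 10: {1,2,3,4,5,6,7,8,11}  ✓accept
after full input: {1,2,3,4,5,6,7,8,11}  (accept=11 in)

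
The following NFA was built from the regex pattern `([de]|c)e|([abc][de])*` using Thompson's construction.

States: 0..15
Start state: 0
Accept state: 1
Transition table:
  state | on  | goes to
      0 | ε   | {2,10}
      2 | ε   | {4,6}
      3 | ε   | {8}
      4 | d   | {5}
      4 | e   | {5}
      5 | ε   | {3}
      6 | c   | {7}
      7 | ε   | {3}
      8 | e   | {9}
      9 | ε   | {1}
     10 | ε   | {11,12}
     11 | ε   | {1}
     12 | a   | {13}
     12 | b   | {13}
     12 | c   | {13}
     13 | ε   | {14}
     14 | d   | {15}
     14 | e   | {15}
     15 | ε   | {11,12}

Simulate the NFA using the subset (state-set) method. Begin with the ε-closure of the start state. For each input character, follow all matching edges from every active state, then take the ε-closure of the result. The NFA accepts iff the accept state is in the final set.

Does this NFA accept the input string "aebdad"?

Answer: ACCEPT

Trace:
initial (ε-close {0}): {0,1,2,4,6,10,11,12}
'a' @ 1: {13,14}
'e' @ 2: {1,11,12,15}  [accepting]
'b' @ 3: {13,14}
'd' @ 4: {1,11,12,15}  [accepting]
'a' @ 5: {13,14}
'd' @ 6: {1,11,12,15}  [accepting]
after full input: {1,11,12,15}  (accept=1 in)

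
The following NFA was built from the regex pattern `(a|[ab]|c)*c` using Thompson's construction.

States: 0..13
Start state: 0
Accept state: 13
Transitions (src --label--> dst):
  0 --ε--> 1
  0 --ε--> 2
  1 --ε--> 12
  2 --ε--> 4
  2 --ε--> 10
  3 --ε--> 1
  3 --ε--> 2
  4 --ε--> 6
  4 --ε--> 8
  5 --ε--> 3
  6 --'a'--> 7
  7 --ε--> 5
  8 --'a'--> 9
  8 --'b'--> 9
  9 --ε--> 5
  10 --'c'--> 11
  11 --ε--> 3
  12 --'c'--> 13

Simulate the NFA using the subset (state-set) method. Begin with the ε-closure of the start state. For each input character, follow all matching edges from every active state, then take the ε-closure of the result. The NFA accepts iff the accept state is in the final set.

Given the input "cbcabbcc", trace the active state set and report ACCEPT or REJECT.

Answer: ACCEPT

Trace:
start: ε-closure({0}) = {0,1,2,4,6,8,10,12}
'c' @ 1: {1,2,3,4,6,8,10,11,12,13}  ✓accept
'b' @ 2: {1,2,3,4,5,6,8,9,10,12}
'c' @ 3: {1,2,3,4,6,8,10,11,12,13}  ✓accept
'a' @ 4: {1,2,3,4,5,6,7,8,9,10,12}
'b' @ 5: {1,2,3,4,5,6,8,9,10,12}
'b' @ 6: {1,2,3,4,5,6,8,9,10,12}
'c' @ 7: {1,2,3,4,6,8,10,11,12,13}  ✓accept
'c' @ 8: {1,2,3,4,6,8,10,11,12,13}  ✓accept
after full input: {1,2,3,4,6,8,10,11,12,13}  (accept=13 in)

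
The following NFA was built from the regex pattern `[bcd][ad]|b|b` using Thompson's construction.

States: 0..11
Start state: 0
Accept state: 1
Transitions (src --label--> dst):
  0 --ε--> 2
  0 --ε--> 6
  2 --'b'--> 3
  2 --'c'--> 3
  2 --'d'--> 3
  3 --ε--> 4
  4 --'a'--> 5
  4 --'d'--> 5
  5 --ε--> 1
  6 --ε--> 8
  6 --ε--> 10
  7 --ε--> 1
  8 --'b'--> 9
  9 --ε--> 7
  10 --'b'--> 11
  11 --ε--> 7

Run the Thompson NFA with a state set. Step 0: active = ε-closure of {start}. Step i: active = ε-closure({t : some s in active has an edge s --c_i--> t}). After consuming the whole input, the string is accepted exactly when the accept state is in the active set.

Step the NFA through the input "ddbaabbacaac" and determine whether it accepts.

S₀ = ε-closure({0}) = {0,2,6,8,10}
'd' @ 1: {3,4}
'd' @ 2: {1,5}  ✓accept
'b' @ 3: {}  — no active states
rest 'aabbacaac' ignored (set empty)
final: {}; accept 1 not in set

Answer: REJECT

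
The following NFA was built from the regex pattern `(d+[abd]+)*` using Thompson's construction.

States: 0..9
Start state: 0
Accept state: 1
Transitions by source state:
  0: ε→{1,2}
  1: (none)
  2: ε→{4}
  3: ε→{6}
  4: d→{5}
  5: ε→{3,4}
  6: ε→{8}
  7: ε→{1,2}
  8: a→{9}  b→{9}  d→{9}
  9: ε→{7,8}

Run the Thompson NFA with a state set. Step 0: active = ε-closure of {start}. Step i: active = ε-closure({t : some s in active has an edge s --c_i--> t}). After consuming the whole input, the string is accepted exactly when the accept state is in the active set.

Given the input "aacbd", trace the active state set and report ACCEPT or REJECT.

Answer: REJECT

Trace:
initial (ε-close {0}): {0,1,2,4}
'a' @ 1: {}  — state set empty
rest 'acbd' ignored (set empty)
end set {} — state 1 not in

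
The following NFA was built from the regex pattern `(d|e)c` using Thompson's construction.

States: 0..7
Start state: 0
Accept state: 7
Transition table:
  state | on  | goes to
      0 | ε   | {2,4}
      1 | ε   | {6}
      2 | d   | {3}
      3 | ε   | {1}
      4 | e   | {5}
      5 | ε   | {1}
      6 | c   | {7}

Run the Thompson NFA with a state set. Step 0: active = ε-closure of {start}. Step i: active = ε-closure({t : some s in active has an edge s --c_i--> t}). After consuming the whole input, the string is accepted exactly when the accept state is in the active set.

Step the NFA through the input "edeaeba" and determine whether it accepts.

S₀ = ε-closure({0}) = {0,2,4}
'e' @ 1: {1,5,6}
'd' @ 2: {}  — no active states
rest 'eaeba' ignored (set empty)
after full input: {}  (accept=7 not in)

Answer: REJECT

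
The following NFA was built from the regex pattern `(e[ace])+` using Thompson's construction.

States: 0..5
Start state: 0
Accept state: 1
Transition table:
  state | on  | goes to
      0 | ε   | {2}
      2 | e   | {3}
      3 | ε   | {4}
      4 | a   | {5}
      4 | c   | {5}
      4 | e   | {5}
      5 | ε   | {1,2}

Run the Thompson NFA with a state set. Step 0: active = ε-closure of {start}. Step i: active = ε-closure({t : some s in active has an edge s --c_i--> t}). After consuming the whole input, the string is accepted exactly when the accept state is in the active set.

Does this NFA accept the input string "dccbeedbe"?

Answer: REJECT

Trace:
start: ε-closure({0}) = {0,2}
'd' @ 1: {}  — no active states
rest 'ccbeedbe' ignored (set empty)
final: {}; accept 1 not in set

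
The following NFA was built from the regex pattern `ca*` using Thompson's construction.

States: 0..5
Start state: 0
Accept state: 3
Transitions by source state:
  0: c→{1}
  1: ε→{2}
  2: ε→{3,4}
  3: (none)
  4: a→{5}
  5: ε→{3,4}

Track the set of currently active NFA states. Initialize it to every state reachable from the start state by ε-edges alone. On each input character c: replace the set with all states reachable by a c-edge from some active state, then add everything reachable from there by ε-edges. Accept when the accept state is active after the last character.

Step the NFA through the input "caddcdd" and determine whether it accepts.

S₀ = ε-closure({0}) = {0}
'c' @ 1: {1,2,3,4}  ✓accept
'a' @ 2: {3,4,5}  ✓accept
'd' @ 3: {}  — dead — no transitions
rest 'dcdd' ignored (set empty)
after full input: {}  (accept=3 not in)

Answer: REJECT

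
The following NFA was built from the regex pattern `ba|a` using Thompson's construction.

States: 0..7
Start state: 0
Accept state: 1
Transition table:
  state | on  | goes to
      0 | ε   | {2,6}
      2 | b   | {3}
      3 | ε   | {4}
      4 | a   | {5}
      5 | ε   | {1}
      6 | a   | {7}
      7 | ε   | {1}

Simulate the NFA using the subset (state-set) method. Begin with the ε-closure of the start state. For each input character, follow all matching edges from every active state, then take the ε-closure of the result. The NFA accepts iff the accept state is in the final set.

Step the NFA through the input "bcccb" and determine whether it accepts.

initial (ε-close {0}): {0,2,6}
'b' @ 1: {3,4}
'c' @ 2: {}  — state set empty
rest 'ccb' ignored (set empty)
after full input: {}  (accept=1 not in)

Answer: REJECT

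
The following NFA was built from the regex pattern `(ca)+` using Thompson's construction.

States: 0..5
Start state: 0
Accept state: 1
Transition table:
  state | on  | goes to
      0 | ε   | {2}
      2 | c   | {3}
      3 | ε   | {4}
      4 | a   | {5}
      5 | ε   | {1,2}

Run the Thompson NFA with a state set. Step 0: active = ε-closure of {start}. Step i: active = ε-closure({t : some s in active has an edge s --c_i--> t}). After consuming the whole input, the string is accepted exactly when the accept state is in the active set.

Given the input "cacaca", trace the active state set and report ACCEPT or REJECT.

Answer: ACCEPT

Steps:
initial (ε-close {0}): {0,2}
'c' @ 1: {3,4}
'a' @ 2: {1,2,5}  [accepting]
'c' @ 3: {3,4}
'a' @ 4: {1,2,5}  [accepting]
'c' @ 5: {3,4}
'a' @ 6: {1,2,5}  [accepting]
end set {1,2,5} — state 1 in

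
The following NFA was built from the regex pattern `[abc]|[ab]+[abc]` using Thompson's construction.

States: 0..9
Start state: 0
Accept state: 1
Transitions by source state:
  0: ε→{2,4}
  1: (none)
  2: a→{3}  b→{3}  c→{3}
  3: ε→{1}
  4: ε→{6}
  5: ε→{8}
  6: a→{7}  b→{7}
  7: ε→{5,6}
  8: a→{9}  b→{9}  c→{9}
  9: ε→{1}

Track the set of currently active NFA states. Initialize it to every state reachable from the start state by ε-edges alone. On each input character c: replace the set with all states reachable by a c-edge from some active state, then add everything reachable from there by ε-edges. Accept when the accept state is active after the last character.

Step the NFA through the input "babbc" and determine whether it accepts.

Answer: ACCEPT

Derivation:
initial (ε-close {0}): {0,2,4,6}
'b' @ 1: {1,3,5,6,7,8}  [accepting]
'a' @ 2: {1,5,6,7,8,9}  [accepting]
'b' @ 3: {1,5,6,7,8,9}  [accepting]
'b' @ 4: {1,5,6,7,8,9}  [accepting]
'c' @ 5: {1,9}  [accepting]
after full input: {1,9}  (accept=1 in)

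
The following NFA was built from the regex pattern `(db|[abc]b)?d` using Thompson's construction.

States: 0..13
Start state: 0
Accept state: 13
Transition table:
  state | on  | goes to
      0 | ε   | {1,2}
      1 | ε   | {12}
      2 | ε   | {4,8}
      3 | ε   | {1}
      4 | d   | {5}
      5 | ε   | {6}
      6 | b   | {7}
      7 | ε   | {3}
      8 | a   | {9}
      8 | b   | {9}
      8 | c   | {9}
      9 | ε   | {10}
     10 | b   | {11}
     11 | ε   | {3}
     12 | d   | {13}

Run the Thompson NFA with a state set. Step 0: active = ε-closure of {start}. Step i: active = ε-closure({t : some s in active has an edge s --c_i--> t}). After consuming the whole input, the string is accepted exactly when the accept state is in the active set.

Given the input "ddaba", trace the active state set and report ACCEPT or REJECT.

start: ε-closure({0}) = {0,1,2,4,8,12}
'd' @ 1: {5,6,13}  ✓accept
'd' @ 2: {}  — no active states
rest 'aba' ignored (set empty)
after full input: {}  (accept=13 not in)

Answer: REJECT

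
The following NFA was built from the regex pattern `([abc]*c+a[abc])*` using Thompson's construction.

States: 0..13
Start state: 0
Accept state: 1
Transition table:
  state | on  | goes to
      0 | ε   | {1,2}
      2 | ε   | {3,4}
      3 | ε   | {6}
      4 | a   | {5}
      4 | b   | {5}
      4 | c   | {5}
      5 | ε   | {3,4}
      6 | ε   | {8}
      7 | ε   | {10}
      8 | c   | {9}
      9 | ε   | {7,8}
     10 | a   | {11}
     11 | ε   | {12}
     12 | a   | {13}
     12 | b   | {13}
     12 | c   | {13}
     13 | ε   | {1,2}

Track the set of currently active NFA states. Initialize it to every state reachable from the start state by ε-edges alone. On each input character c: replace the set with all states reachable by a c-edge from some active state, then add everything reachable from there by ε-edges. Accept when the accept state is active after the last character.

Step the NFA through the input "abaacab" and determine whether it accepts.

Answer: ACCEPT

Steps:
initial (ε-close {0}): {0,1,2,3,4,6,8}
'a' @ 1: {3,4,5,6,8}
'b' @ 2: {3,4,5,6,8}
'a' @ 3: {3,4,5,6,8}
'a' @ 4: {3,4,5,6,8}
'c' @ 5: {3,4,5,6,7,8,9,10}
'a' @ 6: {3,4,5,6,8,11,12}
'b' @ 7: {1,2,3,4,5,6,8,13}  ✓accept
end set {1,2,3,4,5,6,8,13} — state 1 in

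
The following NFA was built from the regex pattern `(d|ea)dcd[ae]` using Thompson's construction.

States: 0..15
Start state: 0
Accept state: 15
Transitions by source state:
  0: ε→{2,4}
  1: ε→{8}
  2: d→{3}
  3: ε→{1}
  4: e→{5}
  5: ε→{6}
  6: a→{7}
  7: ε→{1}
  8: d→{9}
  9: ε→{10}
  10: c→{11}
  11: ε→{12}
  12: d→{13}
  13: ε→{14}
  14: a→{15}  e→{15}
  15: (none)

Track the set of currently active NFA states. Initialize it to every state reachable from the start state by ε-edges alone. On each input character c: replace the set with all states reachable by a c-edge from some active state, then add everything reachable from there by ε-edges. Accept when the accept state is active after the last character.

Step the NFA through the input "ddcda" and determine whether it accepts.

Answer: ACCEPT

Trace:
S₀ = ε-closure({0}) = {0,2,4}
'd' @ 1: {1,3,8}
'd' @ 2: {9,10}
'c' @ 3: {11,12}
'd' @ 4: {13,14}
'a' @ 5: {15}  (accept∈set)
after full input: {15}  (accept=15 in)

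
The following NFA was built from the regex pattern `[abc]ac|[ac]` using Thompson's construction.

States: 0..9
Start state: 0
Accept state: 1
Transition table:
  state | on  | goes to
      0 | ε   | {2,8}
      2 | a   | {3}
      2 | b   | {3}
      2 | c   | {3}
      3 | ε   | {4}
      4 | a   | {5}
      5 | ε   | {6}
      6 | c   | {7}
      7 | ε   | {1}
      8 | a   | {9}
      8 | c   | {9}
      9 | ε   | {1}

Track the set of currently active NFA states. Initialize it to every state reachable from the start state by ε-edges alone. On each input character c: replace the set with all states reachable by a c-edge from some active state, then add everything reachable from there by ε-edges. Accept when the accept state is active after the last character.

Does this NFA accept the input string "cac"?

Answer: ACCEPT

Derivation:
start: ε-closure({0}) = {0,2,8}
'c' @ 1: {1,3,4,9}  ✓accept
'a' @ 2: {5,6}
'c' @ 3: {1,7}  ✓accept
final: {1,7}; accept 1 in set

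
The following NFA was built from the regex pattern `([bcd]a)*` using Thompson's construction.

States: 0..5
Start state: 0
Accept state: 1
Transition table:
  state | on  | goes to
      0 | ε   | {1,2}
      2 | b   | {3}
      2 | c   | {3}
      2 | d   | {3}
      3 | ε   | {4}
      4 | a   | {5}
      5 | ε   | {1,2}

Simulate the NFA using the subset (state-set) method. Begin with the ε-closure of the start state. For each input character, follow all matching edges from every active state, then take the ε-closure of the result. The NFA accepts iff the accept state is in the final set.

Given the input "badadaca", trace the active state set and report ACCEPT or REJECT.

Answer: ACCEPT

Derivation:
start: ε-closure({0}) = {0,1,2}
'b' @ 1: {3,4}
'a' @ 2: {1,2,5}  [accepting]
'd' @ 3: {3,4}
'a' @ 4: {1,2,5}  [accepting]
'd' @ 5: {3,4}
'a' @ 6: {1,2,5}  [accepting]
'c' @ 7: {3,4}
'a' @ 8: {1,2,5}  [accepting]
final: {1,2,5}; accept 1 in set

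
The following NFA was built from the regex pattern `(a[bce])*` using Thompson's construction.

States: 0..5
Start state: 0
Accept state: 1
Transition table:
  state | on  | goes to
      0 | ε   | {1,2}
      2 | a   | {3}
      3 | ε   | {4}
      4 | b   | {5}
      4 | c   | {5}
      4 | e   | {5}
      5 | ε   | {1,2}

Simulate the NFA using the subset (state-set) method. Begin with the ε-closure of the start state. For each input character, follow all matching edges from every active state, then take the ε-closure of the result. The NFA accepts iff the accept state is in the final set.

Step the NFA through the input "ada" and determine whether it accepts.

Answer: REJECT

Trace:
start: ε-closure({0}) = {0,1,2}
'a' @ 1: {3,4}
'd' @ 2: {}  — state set empty
rest 'a' ignored (set empty)
final: {}; accept 1 not in set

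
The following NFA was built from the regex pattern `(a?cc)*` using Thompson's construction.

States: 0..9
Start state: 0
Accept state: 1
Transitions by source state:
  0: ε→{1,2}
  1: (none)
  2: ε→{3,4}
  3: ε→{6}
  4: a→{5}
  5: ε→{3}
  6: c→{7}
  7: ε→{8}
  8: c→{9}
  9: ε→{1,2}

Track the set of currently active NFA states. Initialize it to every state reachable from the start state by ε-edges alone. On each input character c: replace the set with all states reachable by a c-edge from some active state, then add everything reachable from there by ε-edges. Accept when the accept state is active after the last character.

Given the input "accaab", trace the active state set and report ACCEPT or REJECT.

start: ε-closure({0}) = {0,1,2,3,4,6}
'a' @ 1: {3,5,6}
'c' @ 2: {7,8}
'c' @ 3: {1,2,3,4,6,9}  ✓accept
'a' @ 4: {3,5,6}
'a' @ 5: {}  — dead — no transitions
rest 'b' ignored (set empty)
end set {} — state 1 not in

Answer: REJECT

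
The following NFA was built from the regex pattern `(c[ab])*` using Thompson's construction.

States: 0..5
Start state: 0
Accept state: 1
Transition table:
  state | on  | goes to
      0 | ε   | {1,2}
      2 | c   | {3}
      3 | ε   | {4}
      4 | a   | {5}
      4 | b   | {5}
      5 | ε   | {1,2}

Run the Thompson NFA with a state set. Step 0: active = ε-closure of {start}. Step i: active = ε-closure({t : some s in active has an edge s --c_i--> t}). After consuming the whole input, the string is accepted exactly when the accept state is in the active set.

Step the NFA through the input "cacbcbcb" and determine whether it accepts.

start: ε-closure({0}) = {0,1,2}
'c' @ 1: {3,4}
'a' @ 2: {1,2,5}  (accept∈set)
'c' @ 3: {3,4}
'b' @ 4: {1,2,5}  (accept∈set)
'c' @ 5: {3,4}
'b' @ 6: {1,2,5}  (accept∈set)
'c' @ 7: {3,4}
'b' @ 8: {1,2,5}  (accept∈set)
after full input: {1,2,5}  (accept=1 in)

Answer: ACCEPT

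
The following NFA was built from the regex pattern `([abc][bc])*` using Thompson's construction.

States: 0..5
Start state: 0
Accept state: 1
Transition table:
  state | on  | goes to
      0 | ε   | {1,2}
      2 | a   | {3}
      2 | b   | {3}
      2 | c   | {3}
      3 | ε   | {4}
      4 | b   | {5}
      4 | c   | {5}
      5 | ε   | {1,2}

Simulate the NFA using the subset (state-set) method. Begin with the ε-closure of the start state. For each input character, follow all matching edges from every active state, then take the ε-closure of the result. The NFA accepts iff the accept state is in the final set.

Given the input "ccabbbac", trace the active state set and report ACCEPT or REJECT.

Answer: ACCEPT

Trace:
initial (ε-close {0}): {0,1,2}
'c' @ 1: {3,4}
'c' @ 2: {1,2,5}  ✓accept
'a' @ 3: {3,4}
'b' @ 4: {1,2,5}  ✓accept
'b' @ 5: {3,4}
'b' @ 6: {1,2,5}  ✓accept
'a' @ 7: {3,4}
'c' @ 8: {1,2,5}  ✓accept
end set {1,2,5} — state 1 in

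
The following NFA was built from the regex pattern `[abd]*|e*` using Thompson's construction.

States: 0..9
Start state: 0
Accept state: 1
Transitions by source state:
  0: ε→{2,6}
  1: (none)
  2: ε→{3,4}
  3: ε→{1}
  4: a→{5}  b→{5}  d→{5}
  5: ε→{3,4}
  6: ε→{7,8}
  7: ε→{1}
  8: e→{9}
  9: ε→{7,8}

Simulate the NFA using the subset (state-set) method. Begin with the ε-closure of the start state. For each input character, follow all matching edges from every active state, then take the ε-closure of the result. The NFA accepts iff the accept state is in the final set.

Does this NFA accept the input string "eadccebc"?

S₀ = ε-closure({0}) = {0,1,2,3,4,6,7,8}
'e' @ 1: {1,7,8,9}  (accept∈set)
'a' @ 2: {}  — state set empty
rest 'dccebc' ignored (set empty)
final: {}; accept 1 not in set

Answer: REJECT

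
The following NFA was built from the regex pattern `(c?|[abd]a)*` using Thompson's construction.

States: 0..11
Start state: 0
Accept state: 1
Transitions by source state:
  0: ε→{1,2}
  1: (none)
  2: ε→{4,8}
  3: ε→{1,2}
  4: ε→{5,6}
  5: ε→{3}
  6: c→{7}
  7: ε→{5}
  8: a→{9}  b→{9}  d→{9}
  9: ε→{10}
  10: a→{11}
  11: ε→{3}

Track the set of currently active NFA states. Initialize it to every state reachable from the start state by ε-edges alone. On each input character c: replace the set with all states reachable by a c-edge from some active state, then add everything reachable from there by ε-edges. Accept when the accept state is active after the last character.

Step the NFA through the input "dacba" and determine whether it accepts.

initial (ε-close {0}): {0,1,2,3,4,5,6,8}
'd' @ 1: {9,10}
'a' @ 2: {1,2,3,4,5,6,8,11}  [accepting]
'c' @ 3: {1,2,3,4,5,6,7,8}  [accepting]
'b' @ 4: {9,10}
'a' @ 5: {1,2,3,4,5,6,8,11}  [accepting]
end set {1,2,3,4,5,6,8,11} — state 1 in

Answer: ACCEPT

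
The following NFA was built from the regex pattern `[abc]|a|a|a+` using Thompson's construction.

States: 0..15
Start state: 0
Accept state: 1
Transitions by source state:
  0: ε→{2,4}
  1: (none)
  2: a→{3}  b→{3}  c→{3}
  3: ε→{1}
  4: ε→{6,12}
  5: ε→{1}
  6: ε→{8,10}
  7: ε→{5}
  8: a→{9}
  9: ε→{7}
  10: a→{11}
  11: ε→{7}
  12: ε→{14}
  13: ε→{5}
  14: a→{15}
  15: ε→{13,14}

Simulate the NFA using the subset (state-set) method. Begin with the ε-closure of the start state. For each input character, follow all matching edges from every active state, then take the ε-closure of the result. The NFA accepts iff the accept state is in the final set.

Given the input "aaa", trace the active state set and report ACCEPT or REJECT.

initial (ε-close {0}): {0,2,4,6,8,10,12,14}
'a' @ 1: {1,3,5,7,9,11,13,14,15}  (accept∈set)
'a' @ 2: {1,5,13,14,15}  (accept∈set)
'a' @ 3: {1,5,13,14,15}  (accept∈set)
final: {1,5,13,14,15}; accept 1 in set

Answer: ACCEPT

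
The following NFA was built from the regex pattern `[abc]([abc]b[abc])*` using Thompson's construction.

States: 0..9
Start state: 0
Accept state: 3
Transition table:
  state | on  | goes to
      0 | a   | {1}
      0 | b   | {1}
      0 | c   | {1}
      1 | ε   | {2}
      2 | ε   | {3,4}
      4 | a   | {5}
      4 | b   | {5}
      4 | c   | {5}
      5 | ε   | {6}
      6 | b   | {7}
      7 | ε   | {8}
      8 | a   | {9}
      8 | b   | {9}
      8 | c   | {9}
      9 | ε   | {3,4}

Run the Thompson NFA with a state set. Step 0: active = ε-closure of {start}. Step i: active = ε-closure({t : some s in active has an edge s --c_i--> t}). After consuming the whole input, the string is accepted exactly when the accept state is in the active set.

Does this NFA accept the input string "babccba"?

Answer: ACCEPT

Trace:
start: ε-closure({0}) = {0}
'b' @ 1: {1,2,3,4}  ✓accept
'a' @ 2: {5,6}
'b' @ 3: {7,8}
'c' @ 4: {3,4,9}  ✓accept
'c' @ 5: {5,6}
'b' @ 6: {7,8}
'a' @ 7: {3,4,9}  ✓accept
end set {3,4,9} — state 3 in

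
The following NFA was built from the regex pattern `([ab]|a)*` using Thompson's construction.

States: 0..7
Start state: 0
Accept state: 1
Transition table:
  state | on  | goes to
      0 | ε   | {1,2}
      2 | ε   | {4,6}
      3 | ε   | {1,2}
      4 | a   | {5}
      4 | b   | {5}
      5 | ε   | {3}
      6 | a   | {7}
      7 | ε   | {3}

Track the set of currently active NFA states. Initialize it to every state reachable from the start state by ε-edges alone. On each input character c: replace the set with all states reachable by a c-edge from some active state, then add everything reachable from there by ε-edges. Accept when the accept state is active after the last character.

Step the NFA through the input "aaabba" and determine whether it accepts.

initial (ε-close {0}): {0,1,2,4,6}
'a' @ 1: {1,2,3,4,5,6,7}  ✓accept
'a' @ 2: {1,2,3,4,5,6,7}  ✓accept
'a' @ 3: {1,2,3,4,5,6,7}  ✓accept
'b' @ 4: {1,2,3,4,5,6}  ✓accept
'b' @ 5: {1,2,3,4,5,6}  ✓accept
'a' @ 6: {1,2,3,4,5,6,7}  ✓accept
end set {1,2,3,4,5,6,7} — state 1 in

Answer: ACCEPT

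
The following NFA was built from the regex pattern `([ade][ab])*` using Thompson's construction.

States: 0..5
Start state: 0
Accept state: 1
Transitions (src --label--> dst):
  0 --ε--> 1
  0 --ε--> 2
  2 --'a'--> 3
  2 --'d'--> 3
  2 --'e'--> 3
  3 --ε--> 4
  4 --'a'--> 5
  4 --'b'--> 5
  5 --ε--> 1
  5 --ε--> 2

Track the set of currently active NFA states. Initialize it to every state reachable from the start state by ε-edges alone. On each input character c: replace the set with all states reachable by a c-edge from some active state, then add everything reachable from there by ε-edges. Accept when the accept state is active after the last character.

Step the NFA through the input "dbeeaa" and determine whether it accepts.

start: ε-closure({0}) = {0,1,2}
'd' @ 1: {3,4}
'b' @ 2: {1,2,5}  [accepting]
'e' @ 3: {3,4}
'e' @ 4: {}  — state set empty
rest 'aa' ignored (set empty)
after full input: {}  (accept=1 not in)

Answer: REJECT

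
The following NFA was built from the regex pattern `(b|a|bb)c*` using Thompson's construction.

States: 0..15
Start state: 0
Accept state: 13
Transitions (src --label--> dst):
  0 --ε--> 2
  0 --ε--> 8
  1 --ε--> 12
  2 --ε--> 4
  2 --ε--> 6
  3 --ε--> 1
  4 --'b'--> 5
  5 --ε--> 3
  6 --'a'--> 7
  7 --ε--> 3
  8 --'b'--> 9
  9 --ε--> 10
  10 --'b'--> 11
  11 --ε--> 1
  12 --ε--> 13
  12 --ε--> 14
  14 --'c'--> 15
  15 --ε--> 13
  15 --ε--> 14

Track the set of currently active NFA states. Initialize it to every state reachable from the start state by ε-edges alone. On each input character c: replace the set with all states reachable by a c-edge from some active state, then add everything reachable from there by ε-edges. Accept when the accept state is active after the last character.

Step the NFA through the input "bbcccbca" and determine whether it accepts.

initial (ε-close {0}): {0,2,4,6,8}
'b' @ 1: {1,3,5,9,10,12,13,14}  ✓accept
'b' @ 2: {1,11,12,13,14}  ✓accept
'c' @ 3: {13,14,15}  ✓accept
'c' @ 4: {13,14,15}  ✓accept
'c' @ 5: {13,14,15}  ✓accept
'b' @ 6: {}  — dead — no transitions
rest 'ca' ignored (set empty)
after full input: {}  (accept=13 not in)

Answer: REJECT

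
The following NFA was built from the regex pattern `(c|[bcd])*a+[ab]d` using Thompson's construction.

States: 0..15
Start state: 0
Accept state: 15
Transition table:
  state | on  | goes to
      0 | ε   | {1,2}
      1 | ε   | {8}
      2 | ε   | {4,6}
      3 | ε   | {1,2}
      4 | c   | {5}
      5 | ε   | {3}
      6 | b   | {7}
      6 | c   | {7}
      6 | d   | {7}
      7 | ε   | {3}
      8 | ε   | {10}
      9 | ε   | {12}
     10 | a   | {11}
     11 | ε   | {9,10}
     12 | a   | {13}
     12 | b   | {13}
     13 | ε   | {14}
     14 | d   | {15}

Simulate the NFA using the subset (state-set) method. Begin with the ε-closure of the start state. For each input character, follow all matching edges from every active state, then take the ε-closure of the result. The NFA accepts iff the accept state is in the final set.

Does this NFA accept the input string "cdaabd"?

initial (ε-close {0}): {0,1,2,4,6,8,10}
'c' @ 1: {1,2,3,4,5,6,7,8,10}
'd' @ 2: {1,2,3,4,6,7,8,10}
'a' @ 3: {9,10,11,12}
'a' @ 4: {9,10,11,12,13,14}
'b' @ 5: {13,14}
'd' @ 6: {15}  [accepting]
after full input: {15}  (accept=15 in)

Answer: ACCEPT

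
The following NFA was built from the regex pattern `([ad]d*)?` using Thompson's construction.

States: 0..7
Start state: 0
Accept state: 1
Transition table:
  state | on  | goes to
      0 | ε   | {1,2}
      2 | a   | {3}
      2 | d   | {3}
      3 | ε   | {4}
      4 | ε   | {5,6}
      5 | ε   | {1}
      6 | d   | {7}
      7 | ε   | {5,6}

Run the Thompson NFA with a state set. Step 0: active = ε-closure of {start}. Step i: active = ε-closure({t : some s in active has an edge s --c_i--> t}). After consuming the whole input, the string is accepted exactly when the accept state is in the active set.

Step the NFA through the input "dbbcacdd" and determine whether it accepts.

start: ε-closure({0}) = {0,1,2}
'd' @ 1: {1,3,4,5,6}  ✓accept
'b' @ 2: {}  — dead — no transitions
rest 'bcacdd' ignored (set empty)
end set {} — state 1 not in

Answer: REJECT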